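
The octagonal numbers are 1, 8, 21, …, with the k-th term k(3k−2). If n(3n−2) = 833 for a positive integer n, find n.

Set n(3n−2) = 833, giving 3n² − 2n − 833 = 0.
The discriminant is 4 + 12·833 = 10000, and √10000 = 100.
So n = (2 + 100) / 6 = 102/6 = 17.

17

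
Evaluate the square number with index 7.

The 7th square number is n² with n = 7.
7² = 49.

49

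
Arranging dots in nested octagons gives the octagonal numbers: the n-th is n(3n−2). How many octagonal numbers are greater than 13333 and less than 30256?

The n-th octagonal number is n(3n−2).
Smallest index with value > 13333: n = 68 (giving 13736).
Largest index with value < 30256: n = 100 (giving 29800).
Indices 68 through 100: 33 terms.

33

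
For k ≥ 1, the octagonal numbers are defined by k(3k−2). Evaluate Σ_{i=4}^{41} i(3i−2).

Σ i(3i−2) = 3Σi² − 2Σi over i = 4..41.
Σi = 861 − 6 = 855 and Σi² = 23821 − 14 = 23807.
3·23807 − 2·855 = 69711.

69711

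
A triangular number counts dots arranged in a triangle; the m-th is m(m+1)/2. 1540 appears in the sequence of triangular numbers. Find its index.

55

Set n(n+1)/2 = 1540, giving n² + n − 3080 = 0.
The discriminant is 1 + 8·1540 = 12321, and √12321 = 111.
So n = (-1 + 111) / 2 = 110/2 = 55.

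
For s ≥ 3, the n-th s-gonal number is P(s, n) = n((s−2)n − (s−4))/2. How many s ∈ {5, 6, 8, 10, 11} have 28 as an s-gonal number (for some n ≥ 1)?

s = 5: P(5, 4) = 22 and P(5, 5) = 35; 28 is not s-gonal.
s = 6: P(6, 4) = 28. ✓
s = 8: P(8, 3) = 21 and P(8, 4) = 40; 28 is not s-gonal.
s = 10: P(10, 3) = 27 and P(10, 4) = 52; 28 is not s-gonal.
s = 11: P(11, 2) = 11 and P(11, 3) = 30; 28 is not s-gonal.
Hits: s ∈ {6} → 1.

1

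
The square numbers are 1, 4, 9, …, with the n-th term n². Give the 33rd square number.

1089

The 33rd square number is n² with n = 33.
33² = 1089.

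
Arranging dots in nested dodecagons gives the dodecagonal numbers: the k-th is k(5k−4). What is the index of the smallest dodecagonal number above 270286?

Solve n(5n−4) > 270286 for integer n.
The largest n with value ≤ 270286 is 232 (since 268192 ≤ 270286 < 270513), so the first above is n = 233, value 270513.

233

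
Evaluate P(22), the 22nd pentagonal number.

The 22nd pentagonal number is n(3n−1)/2 with n = 22.
22·(3·22 − 1)/2 = 22·65/2 = 715.

715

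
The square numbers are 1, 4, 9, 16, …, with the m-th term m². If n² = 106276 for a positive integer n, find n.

326

We need n² = 106276, so n = √106276 = 326.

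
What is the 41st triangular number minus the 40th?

Consecutive triangular numbers differ by n: T_{41} − T_{40} = 41.

41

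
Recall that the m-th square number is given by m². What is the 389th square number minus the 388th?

777

n² − (n−1)² = 2n − 1, so 389² − 388² = 2·389 − 1 = 777.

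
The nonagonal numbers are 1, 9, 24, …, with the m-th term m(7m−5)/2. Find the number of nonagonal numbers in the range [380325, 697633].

117

The n-th nonagonal number is n(7n−5)/2.
Smallest index with value ≥ 380325: n = 330 (giving 380325).
Largest index with value ≤ 697633: n = 446 (giving 695091).
Indices 330 through 446: 117 terms.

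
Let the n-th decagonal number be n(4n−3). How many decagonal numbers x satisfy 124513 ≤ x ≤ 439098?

The n-th decagonal number is n(4n−3).
Smallest index with value ≥ 124513: n = 177 (giving 124785).
Largest index with value ≤ 439098: n = 331 (giving 437251).
Indices 177 through 331: 155 terms.

155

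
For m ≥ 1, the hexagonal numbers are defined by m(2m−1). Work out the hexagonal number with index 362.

261726

362·(2·362 − 1) = 362·723 = 261726.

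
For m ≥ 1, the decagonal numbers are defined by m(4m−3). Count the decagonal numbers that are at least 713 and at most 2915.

14

The n-th decagonal number is n(4n−3).
Smallest index with value ≥ 713: n = 14 (giving 742).
Largest index with value ≤ 2915: n = 27 (giving 2835).
Indices 14 through 27: 14 terms.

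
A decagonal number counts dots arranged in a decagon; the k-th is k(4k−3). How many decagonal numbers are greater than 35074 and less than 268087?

The n-th decagonal number is n(4n−3).
Smallest index with value > 35074: n = 95 (giving 35815).
Largest index with value < 268087: n = 259 (giving 267547).
Indices 95 through 259: 165 terms.

165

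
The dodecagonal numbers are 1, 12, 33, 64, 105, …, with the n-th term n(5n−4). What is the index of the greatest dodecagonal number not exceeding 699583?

374

Solve n(5n−4) ≤ 699583 for integer n.
n = 374 gives 697884 ≤ 699583, while n = 375 gives 701625 > 699583; so the answer is index 374.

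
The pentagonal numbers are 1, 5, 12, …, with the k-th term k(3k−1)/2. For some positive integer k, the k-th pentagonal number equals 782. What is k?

23

Set n(3n−1)/2 = 782, giving 3n² − n − 1564 = 0.
The discriminant is 1 + 24·782 = 18769, and √18769 = 137.
So n = (1 + 137) / 6 = 138/6 = 23.
Check: 23·(3·23 − 1)/2 = 782. ✓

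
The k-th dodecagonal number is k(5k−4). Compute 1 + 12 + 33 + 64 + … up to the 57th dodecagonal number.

310213

Σ i(5i−4) = 5Σi² − 4Σi over i = 1..57.
Σi = 1653 and Σi² = 63365.
5·63365 − 4·1653 = 310213.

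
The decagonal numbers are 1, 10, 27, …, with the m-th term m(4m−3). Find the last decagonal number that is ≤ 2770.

Solve n(4n−3) ≤ 2770 for integer n.
n = 26 gives 2626 ≤ 2770, while n = 27 gives 2835 > 2770; so the answer is 2626.

2626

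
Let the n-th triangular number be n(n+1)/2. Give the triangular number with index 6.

The 6th triangular number is n(n+1)/2 with n = 6.
6·7/2 = 42/2 = 21.

21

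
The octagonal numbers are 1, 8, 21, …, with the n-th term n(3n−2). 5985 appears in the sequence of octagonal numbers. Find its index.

45

Set n(3n−2) = 5985, giving 3n² − 2n − 5985 = 0.
So n = (2 + 268) / 6 = 270/6 = 45.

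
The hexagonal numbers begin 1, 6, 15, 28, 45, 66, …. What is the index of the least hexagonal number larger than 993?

23

Solve n(2n−1) > 993 for integer n.
The largest n with value ≤ 993 is 22 (since 946 ≤ 993 < 1035), so the first above is n = 23, value 1035.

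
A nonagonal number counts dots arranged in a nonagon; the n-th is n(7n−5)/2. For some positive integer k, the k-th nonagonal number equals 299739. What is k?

Set n(7n−5)/2 = 299739, giving 7n² − 5n − 599478 = 0.
The discriminant is 25 + 56·299739 = 16785409, and √16785409 = 4097.
So n = (5 + 4097) / 14 = 4102/14 = 293.

293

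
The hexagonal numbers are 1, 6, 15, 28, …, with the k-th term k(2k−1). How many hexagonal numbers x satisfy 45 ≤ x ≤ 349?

9

The n-th hexagonal number is n(2n−1).
Smallest index with value ≥ 45: n = 5 (giving 45).
Largest index with value ≤ 349: n = 13 (giving 325).
Indices 5 through 13: 9 terms.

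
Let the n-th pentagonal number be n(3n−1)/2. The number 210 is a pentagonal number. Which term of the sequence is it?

12

Set n(3n−1)/2 = 210, giving 3n² − n − 420 = 0.
The discriminant is 1 + 24·210 = 5041, and √5041 = 71.
So n = (1 + 71) / 6 = 72/6 = 12.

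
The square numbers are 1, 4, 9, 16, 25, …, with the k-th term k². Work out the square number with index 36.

The 36th square number is n² with n = 36.
36² = 1296.

1296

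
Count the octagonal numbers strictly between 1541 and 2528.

The n-th octagonal number is n(3n−2).
Smallest index with value > 1541: n = 24 (giving 1680).
Largest index with value < 2528: n = 29 (giving 2465).
Indices 24 through 29: 6 terms.

6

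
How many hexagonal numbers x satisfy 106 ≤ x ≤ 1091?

16

The n-th hexagonal number is n(2n−1).
Smallest index with value ≥ 106: n = 8 (giving 120).
Largest index with value ≤ 1091: n = 23 (giving 1035).
Indices 8 through 23: 16 terms.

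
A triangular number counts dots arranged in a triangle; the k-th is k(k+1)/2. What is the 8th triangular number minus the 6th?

8·9/2 = 36 and 6·7/2 = 21.
Difference: 36 − 21 = 15.

15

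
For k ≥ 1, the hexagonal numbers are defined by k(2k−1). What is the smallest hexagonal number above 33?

45

Solve n(2n−1) > 33 for integer n.
The largest n with value ≤ 33 is 4 (since 28 ≤ 33 < 45), so the first above is n = 5, value 45.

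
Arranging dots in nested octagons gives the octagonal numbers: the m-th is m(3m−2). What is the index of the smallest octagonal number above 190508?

Solve n(3n−2) > 190508 for integer n.
The largest n with value ≤ 190508 is 252 (since 190008 ≤ 190508 < 191521), so the first above is n = 253, value 191521.

253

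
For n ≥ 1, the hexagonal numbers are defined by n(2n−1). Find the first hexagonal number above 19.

28

Solve n(2n−1) > 19 for integer n.
The largest n with value ≤ 19 is 3 (since 15 ≤ 19 < 28), so the first above is n = 4, value 28.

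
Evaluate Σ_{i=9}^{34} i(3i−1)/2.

19942

Σ i(3i−1)/2 = (3Σi² − Σi) / 2 over i = 9..34.
Σi = 595 − 36 = 559 and Σi² = 13685 − 204 = 13481.
(3·13481 − 1·559) / 2 = 39884/2 = 19942.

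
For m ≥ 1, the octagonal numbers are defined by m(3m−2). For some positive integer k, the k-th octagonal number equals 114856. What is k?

196

Set n(3n−2) = 114856, giving 3n² − 2n − 114856 = 0.
So n = (2 + 1174) / 6 = 1176/6 = 196.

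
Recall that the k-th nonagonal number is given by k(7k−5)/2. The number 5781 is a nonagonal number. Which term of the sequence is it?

Set n(7n−5)/2 = 5781, giving 7n² − 5n − 11562 = 0.
The discriminant is 25 + 56·5781 = 323761, and √323761 = 569.
So n = (5 + 569) / 14 = 574/14 = 41.
Check: 41·(7·41 − 5)/2 = 5781. ✓

41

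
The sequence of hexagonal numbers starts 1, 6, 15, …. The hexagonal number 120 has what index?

8

Set n(2n−1) = 120, giving 2n² − n − 120 = 0.
So n = (1 + 31) / 4 = 32/4 = 8.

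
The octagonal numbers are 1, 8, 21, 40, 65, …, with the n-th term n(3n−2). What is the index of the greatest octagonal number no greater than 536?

Solve n(3n−2) ≤ 536 for integer n.
n = 13 gives 481 ≤ 536, while n = 14 gives 560 > 536; so the answer is index 13.

13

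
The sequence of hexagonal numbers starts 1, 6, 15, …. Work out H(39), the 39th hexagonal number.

The 39th hexagonal number is n(2n−1) with n = 39.
39·(2·39 − 1) = 39·77 = 3003.

3003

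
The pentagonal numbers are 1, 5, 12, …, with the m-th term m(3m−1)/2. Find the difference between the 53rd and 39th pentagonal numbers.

1925

53·(3·53 − 1)/2 = 4187 and 39·(3·39 − 1)/2 = 2262.
Difference: 4187 − 2262 = 1925.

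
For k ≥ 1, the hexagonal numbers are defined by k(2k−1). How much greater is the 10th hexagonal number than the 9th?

Consecutive hexagonal numbers differ by 4n − 3: here 4·10 − 3 = 37.

37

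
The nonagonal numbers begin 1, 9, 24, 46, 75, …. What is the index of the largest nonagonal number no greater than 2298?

25

Solve n(7n−5)/2 ≤ 2298 for integer n.
n = 25 gives 2125 ≤ 2298, while n = 26 gives 2301 > 2298; so the answer is index 25.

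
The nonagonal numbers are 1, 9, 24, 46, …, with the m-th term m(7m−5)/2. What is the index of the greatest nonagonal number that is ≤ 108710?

Solve n(7n−5)/2 ≤ 108710 for integer n.
n = 176 gives 107976 ≤ 108710, while n = 177 gives 109209 > 108710; so the answer is index 176.

176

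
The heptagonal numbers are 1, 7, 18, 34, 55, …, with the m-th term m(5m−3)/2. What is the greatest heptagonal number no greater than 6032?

Solve n(5n−3)/2 ≤ 6032 for integer n.
n = 49 gives 5929 ≤ 6032, while n = 50 gives 6175 > 6032; so the answer is 5929.

5929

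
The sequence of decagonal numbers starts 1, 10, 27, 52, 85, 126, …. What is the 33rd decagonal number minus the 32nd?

Consecutive decagonal numbers differ by 8n − 7: here 8·33 − 7 = 257.

257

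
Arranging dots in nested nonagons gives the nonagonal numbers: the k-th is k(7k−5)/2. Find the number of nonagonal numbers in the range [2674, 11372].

30

The n-th nonagonal number is n(7n−5)/2.
Smallest index with value ≥ 2674: n = 28 (giving 2674).
Largest index with value ≤ 11372: n = 57 (giving 11229).
Indices 28 through 57: 30 terms.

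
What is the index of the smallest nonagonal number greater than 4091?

35

Solve n(7n−5)/2 > 4091 for integer n.
The largest n with value ≤ 4091 is 34 (since 3961 ≤ 4091 < 4200), so the first above is n = 35, value 4200.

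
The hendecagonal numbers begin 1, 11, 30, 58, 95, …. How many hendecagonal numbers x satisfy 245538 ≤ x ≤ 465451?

The n-th hendecagonal number is n(9n−7)/2.
Smallest index with value ≥ 245538: n = 234 (giving 245583).
Largest index with value ≤ 465451: n = 322 (giving 465451).
Indices 234 through 322: 89 terms.

89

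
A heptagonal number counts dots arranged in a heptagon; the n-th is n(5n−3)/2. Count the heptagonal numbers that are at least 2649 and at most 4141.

9

The n-th heptagonal number is n(5n−3)/2.
Smallest index with value ≥ 2649: n = 33 (giving 2673).
Largest index with value ≤ 4141: n = 41 (giving 4141).
Indices 33 through 41: 9 terms.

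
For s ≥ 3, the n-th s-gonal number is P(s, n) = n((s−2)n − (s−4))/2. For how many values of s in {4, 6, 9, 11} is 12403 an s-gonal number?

1

s = 4: P(4, 111) = 12321 and P(4, 112) = 12544; 12403 is not s-gonal.
s = 6: P(6, 79) = 12403. ✓
s = 9: P(9, 59) = 12036 and P(9, 60) = 12450; 12403 is not s-gonal.
s = 11: P(11, 52) = 11986 and P(11, 53) = 12455; 12403 is not s-gonal.
Hits: s ∈ {6} → 1.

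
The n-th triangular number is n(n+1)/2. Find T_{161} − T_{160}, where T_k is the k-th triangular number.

161

Consecutive triangular numbers differ by n: T_{161} − T_{160} = 161.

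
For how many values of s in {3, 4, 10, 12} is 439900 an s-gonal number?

s = 3: P(3, 937) = 439453 and P(3, 938) = 440391; 439900 is not s-gonal.
s = 4: P(4, 663) = 439569 and P(4, 664) = 440896; 439900 is not s-gonal.
s = 10: P(10, 332) = 439900. ✓
s = 12: P(12, 297) = 439857 and P(12, 298) = 442828; 439900 is not s-gonal.
Hits: s ∈ {10} → 1.

1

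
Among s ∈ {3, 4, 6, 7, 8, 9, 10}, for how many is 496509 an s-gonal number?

s = 3: P(3, 996) = 496506 and P(3, 997) = 497503; 496509 is not s-gonal.
s = 4: P(4, 704) = 495616 and P(4, 705) = 497025; 496509 is not s-gonal.
s = 6: P(6, 498) = 495510 and P(6, 499) = 497503; 496509 is not s-gonal.
s = 7: P(7, 445) = 494395 and P(7, 446) = 496621; 496509 is not s-gonal.
s = 8: P(8, 407) = 496133 and P(8, 408) = 498576; 496509 is not s-gonal.
s = 9: P(9, 377) = 496509. ✓
s = 10: P(10, 352) = 494560 and P(10, 353) = 497377; 496509 is not s-gonal.
Hits: s ∈ {9} → 1.

1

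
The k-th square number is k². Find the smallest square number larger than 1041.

1089

Solve n² > 1041 for integer n.
The largest n with value ≤ 1041 is 32 (since 1024 ≤ 1041 < 1089), so the first above is n = 33, value 1089.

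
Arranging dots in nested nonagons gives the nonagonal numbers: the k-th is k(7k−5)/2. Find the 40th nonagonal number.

The 40th nonagonal number is n(7n−5)/2 with n = 40.
40·(7·40 − 5)/2 = 40·275/2 = 5500.

5500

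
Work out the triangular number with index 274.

The 274th triangular number is n(n+1)/2 with n = 274.
274·275/2 = 75350/2 = 37675.

37675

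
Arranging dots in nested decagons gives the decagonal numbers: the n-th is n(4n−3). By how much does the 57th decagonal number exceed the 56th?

449

Consecutive decagonal numbers differ by 8n − 7: here 8·57 − 7 = 449.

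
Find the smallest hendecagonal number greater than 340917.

341826

Solve n(9n−7)/2 > 340917 for integer n.
The largest n with value ≤ 340917 is 275 (since 339350 ≤ 340917 < 341826), so the first above is n = 276, value 341826.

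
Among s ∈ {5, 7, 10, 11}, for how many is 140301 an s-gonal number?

s = 5: P(5, 306) = 140301. ✓
s = 7: P(7, 237) = 140067 and P(7, 238) = 141253; 140301 is not s-gonal.
s = 10: P(10, 187) = 139315 and P(10, 188) = 140812; 140301 is not s-gonal.
s = 11: P(11, 176) = 138776 and P(11, 177) = 140361; 140301 is not s-gonal.
Hits: s ∈ {5} → 1.

1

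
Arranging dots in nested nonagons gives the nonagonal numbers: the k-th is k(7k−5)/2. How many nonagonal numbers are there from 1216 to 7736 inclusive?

The n-th nonagonal number is n(7n−5)/2.
Smallest index with value ≥ 1216: n = 19 (giving 1216).
Largest index with value ≤ 7736: n = 47 (giving 7614).
Indices 19 through 47: 29 terms.

29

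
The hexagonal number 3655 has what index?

43

Set n(2n−1) = 3655, giving 2n² − n − 3655 = 0.
So n = (1 + 171) / 4 = 172/4 = 43.
Check: 43·(2·43 − 1) = 3655. ✓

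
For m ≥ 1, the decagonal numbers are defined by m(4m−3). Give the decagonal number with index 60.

The 60th decagonal number is n(4n−3) with n = 60.
60·(4·60 − 3) = 60·237 = 14220.

14220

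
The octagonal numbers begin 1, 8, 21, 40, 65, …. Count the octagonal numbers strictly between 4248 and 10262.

The n-th octagonal number is n(3n−2).
Smallest index with value > 4248: n = 38 (giving 4256).
Largest index with value < 10262: n = 58 (giving 9976).
Indices 38 through 58: 21 terms.

21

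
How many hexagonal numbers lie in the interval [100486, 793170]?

The n-th hexagonal number is n(2n−1).
Smallest index with value ≥ 100486: n = 225 (giving 101025).
Largest index with value ≤ 793170: n = 630 (giving 793170).
Indices 225 through 630: 406 terms.

406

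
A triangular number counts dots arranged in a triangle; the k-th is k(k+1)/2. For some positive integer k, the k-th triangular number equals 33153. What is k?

Set n(n+1)/2 = 33153, giving n² + n − 66306 = 0.
So n = (-1 + 515) / 2 = 514/2 = 257.

257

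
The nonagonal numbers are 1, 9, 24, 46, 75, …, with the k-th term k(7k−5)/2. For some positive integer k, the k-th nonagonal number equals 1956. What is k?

Set n(7n−5)/2 = 1956, giving 7n² − 5n − 3912 = 0.
The discriminant is 25 + 56·1956 = 109561, and √109561 = 331.
So n = (5 + 331) / 14 = 336/14 = 24.

24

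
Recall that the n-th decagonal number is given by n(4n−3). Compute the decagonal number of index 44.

The 44th decagonal number is n(4n−3) with n = 44.
44·(4·44 − 3) = 44·173 = 7612.

7612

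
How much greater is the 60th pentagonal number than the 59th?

178

Consecutive pentagonal numbers differ by 3n − 2: here 3·60 − 2 = 178.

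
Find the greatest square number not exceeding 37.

36

Solve n² ≤ 37 for integer n.
n = 6 gives 36 ≤ 37, while n = 7 gives 49 > 37; so the answer is 36.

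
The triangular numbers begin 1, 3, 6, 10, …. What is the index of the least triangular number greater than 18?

6

Solve n(n+1)/2 > 18 for integer n.
The largest n with value ≤ 18 is 5 (since 15 ≤ 18 < 21), so the first above is n = 6, value 21.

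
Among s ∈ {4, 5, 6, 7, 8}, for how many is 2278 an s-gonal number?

1

s = 4: P(4, 47) = 2209 and P(4, 48) = 2304; 2278 is not s-gonal.
s = 5: P(5, 39) = 2262 and P(5, 40) = 2380; 2278 is not s-gonal.
s = 6: P(6, 34) = 2278. ✓
s = 7: P(7, 30) = 2205 and P(7, 31) = 2356; 2278 is not s-gonal.
s = 8: P(8, 27) = 2133 and P(8, 28) = 2296; 2278 is not s-gonal.
Hits: s ∈ {6} → 1.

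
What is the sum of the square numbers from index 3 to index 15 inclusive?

Σ_{i=3}^{15} i² = 1240 − 5 = 1235.

1235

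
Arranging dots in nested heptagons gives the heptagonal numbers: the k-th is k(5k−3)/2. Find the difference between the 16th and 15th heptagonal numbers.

Consecutive heptagonal numbers differ by 5n − 4: here 5·16 − 4 = 76.

76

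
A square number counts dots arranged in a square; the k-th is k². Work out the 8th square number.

64

The 8th square number is n² with n = 8.
8² = 64.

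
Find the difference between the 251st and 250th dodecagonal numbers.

2501

Consecutive dodecagonal numbers differ by 10n − 9: here 10·251 − 9 = 2501.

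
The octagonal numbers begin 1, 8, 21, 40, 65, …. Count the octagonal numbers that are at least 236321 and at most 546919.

The n-th octagonal number is n(3n−2).
Smallest index with value ≥ 236321: n = 281 (giving 236321).
Largest index with value ≤ 546919: n = 427 (giving 546133).
Indices 281 through 427: 147 terms.

147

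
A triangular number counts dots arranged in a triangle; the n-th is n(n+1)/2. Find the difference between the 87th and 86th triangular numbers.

Consecutive triangular numbers differ by n: T_{87} − T_{86} = 87.

87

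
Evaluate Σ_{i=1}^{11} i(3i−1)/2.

726

Σ i(3i−1)/2 = (3Σi² − Σi) / 2 over i = 1..11.
Σi = 66 and Σi² = 506.
(3·506 − 1·66) / 2 = 1452/2 = 726.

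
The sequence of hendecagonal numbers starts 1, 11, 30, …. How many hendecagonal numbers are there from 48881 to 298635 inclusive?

The n-th hendecagonal number is n(9n−7)/2.
Smallest index with value ≥ 48881: n = 105 (giving 49245).
Largest index with value ≤ 298635: n = 258 (giving 298635).
Indices 105 through 258: 154 terms.

154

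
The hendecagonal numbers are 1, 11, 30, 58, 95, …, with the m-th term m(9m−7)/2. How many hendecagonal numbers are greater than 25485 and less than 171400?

The n-th hendecagonal number is n(9n−7)/2.
Smallest index with value > 25485: n = 76 (giving 25726).
Largest index with value < 171400: n = 195 (giving 170430).
Indices 76 through 195: 120 terms.

120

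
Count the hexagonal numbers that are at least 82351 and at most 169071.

88

The n-th hexagonal number is n(2n−1).
Smallest index with value ≥ 82351: n = 204 (giving 83028).
Largest index with value ≤ 169071: n = 291 (giving 169071).
Indices 204 through 291: 88 terms.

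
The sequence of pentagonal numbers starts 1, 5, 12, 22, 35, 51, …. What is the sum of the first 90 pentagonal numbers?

368550

Σ i(3i−1)/2 = (3Σi² − Σi) / 2 over i = 1..90.
Σi = 4095 and Σi² = 247065.
(3·247065 − 1·4095) / 2 = 737100/2 = 368550.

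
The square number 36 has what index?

6

We need n² = 36, so n = √36 = 6.
Check: 6² = 36. ✓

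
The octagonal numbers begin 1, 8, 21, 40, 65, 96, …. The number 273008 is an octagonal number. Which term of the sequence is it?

302

Set n(3n−2) = 273008, giving 3n² − 2n − 273008 = 0.
The discriminant is 4 + 12·273008 = 3276100, and √3276100 = 1810.
So n = (2 + 1810) / 6 = 1812/6 = 302.
Check: 302·(3·302 − 2) = 273008. ✓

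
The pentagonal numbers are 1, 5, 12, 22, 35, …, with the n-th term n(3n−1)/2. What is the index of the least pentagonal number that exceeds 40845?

Solve n(3n−1)/2 > 40845 for integer n.
The largest n with value ≤ 40845 is 165 (since 40755 ≤ 40845 < 41251), so the first above is n = 166, value 41251.

166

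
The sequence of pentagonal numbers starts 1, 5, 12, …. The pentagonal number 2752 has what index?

43

Set n(3n−1)/2 = 2752, giving 3n² − n − 5504 = 0.
The discriminant is 1 + 24·2752 = 66049, and √66049 = 257.
So n = (1 + 257) / 6 = 258/6 = 43.
Check: 43·(3·43 − 1)/2 = 2752. ✓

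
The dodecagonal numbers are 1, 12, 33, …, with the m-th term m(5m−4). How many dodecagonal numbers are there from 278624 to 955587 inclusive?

201

The n-th dodecagonal number is n(5n−4).
Smallest index with value ≥ 278624: n = 237 (giving 279897).
Largest index with value ≤ 955587: n = 437 (giving 953097).
Indices 237 through 437: 201 terms.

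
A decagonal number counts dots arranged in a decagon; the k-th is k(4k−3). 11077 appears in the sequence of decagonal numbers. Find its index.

Set n(4n−3) = 11077, giving 4n² − 3n − 11077 = 0.
The discriminant is 9 + 16·11077 = 177241, and √177241 = 421.
So n = (3 + 421) / 8 = 424/8 = 53.

53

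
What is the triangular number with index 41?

The 41st triangular number is n(n+1)/2 with n = 41.
41·42/2 = 1722/2 = 861.

861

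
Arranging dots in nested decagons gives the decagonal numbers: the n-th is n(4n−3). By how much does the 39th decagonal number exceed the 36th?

39·(4·39 − 3) = 5967 and 36·(4·36 − 3) = 5076.
Difference: 5967 − 5076 = 891.

891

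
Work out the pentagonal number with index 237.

84135

The 237th pentagonal number is n(3n−1)/2 with n = 237.
237·(3·237 − 1)/2 = 237·710/2 = 237·355 = 84135.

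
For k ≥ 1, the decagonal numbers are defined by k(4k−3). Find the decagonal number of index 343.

469567

The 343rd decagonal number is n(4n−3) with n = 343.
343·(4·343 − 3) = 343·1369 = 469567.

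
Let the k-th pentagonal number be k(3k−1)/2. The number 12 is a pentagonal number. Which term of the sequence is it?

3

Set n(3n−1)/2 = 12, giving 3n² − n − 24 = 0.
The discriminant is 1 + 24·12 = 289, and √289 = 17.
So n = (1 + 17) / 6 = 18/6 = 3.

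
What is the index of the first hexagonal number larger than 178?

10

Solve n(2n−1) > 178 for integer n.
The largest n with value ≤ 178 is 9 (since 153 ≤ 178 < 190), so the first above is n = 10, value 190.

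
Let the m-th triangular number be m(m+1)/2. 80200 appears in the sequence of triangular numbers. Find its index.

400

Set n(n+1)/2 = 80200, giving n² + n − 160400 = 0.
The discriminant is 1 + 8·80200 = 641601, and √641601 = 801.
So n = (-1 + 801) / 2 = 800/2 = 400.
Check: 400·401/2 = 80200. ✓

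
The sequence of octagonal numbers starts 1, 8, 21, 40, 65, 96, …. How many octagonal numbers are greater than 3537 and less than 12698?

The n-th octagonal number is n(3n−2).
Smallest index with value > 3537: n = 35 (giving 3605).
Largest index with value < 12698: n = 65 (giving 12545).
Indices 35 through 65: 31 terms.

31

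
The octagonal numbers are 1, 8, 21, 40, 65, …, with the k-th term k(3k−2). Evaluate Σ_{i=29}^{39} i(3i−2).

37730

Σ i(3i−2) = 3Σi² − 2Σi over i = 29..39.
Σi = 780 − 406 = 374 and Σi² = 20540 − 7714 = 12826.
3·12826 − 2·374 = 37730.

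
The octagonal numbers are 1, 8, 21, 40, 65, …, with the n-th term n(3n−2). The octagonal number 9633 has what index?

Set n(3n−2) = 9633, giving 3n² − 2n − 9633 = 0.
The discriminant is 4 + 12·9633 = 115600, and √115600 = 340.
So n = (2 + 340) / 6 = 342/6 = 57.

57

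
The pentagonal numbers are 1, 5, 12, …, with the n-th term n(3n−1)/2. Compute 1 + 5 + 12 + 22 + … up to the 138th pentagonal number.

Σ i(3i−1)/2 = (3Σi² − Σi) / 2 over i = 1..138.
Σi = 9591 and Σi² = 885569.
(3·885569 − 1·9591) / 2 = 2647116/2 = 1323558.

1323558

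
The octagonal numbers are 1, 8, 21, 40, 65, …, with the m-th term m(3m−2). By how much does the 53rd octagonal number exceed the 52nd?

Consecutive octagonal numbers differ by 6n − 5: here 6·53 − 5 = 313.

313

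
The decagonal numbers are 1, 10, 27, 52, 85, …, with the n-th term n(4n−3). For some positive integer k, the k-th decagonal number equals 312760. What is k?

Set n(4n−3) = 312760, giving 4n² − 3n − 312760 = 0.
So n = (3 + 2237) / 8 = 2240/8 = 280.

280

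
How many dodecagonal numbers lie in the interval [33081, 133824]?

83

The n-th dodecagonal number is n(5n−4).
Smallest index with value ≥ 33081: n = 82 (giving 33292).
Largest index with value ≤ 133824: n = 164 (giving 133824).
Indices 82 through 164: 83 terms.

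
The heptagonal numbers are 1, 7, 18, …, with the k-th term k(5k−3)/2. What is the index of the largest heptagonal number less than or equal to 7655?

55

Solve n(5n−3)/2 ≤ 7655 for integer n.
n = 55 gives 7480 ≤ 7655, while n = 56 gives 7756 > 7655; so the answer is index 55.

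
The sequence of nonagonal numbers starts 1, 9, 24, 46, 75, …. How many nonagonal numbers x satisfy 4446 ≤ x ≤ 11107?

21

The n-th nonagonal number is n(7n−5)/2.
Smallest index with value ≥ 4446: n = 36 (giving 4446).
Largest index with value ≤ 11107: n = 56 (giving 10836).
Indices 36 through 56: 21 terms.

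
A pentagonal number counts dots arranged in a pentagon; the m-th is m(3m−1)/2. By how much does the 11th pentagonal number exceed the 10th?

31

Consecutive pentagonal numbers differ by 3n − 2: here 3·11 − 2 = 31.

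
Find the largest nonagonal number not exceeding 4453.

Solve n(7n−5)/2 ≤ 4453 for integer n.
n = 36 gives 4446 ≤ 4453, while n = 37 gives 4699 > 4453; so the answer is 4446.

4446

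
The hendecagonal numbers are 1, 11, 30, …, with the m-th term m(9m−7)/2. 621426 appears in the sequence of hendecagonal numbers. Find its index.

372

Set n(9n−7)/2 = 621426, giving 9n² − 7n − 1242852 = 0.
The discriminant is 49 + 72·621426 = 44742721, and √44742721 = 6689.
So n = (7 + 6689) / 18 = 6696/18 = 372.
Check: 372·(9·372 − 7)/2 = 621426. ✓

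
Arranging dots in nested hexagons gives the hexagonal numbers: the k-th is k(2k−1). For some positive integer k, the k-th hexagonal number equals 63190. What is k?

178

Set n(2n−1) = 63190, giving 2n² − n − 63190 = 0.
The discriminant is 1 + 8·63190 = 505521, and √505521 = 711.
So n = (1 + 711) / 4 = 712/4 = 178.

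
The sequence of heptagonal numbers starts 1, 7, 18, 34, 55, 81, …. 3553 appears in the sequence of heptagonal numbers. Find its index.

38

Set n(5n−3)/2 = 3553, giving 5n² − 3n − 7106 = 0.
So n = (3 + 377) / 10 = 380/10 = 38.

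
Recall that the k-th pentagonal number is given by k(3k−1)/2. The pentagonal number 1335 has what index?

30

Set n(3n−1)/2 = 1335, giving 3n² − n − 2670 = 0.
The discriminant is 1 + 24·1335 = 32041, and √32041 = 179.
So n = (1 + 179) / 6 = 180/6 = 30.
Check: 30·(3·30 − 1)/2 = 1335. ✓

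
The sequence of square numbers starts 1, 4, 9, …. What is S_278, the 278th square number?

The 278th square number is n² with n = 278.
278² = 77284.

77284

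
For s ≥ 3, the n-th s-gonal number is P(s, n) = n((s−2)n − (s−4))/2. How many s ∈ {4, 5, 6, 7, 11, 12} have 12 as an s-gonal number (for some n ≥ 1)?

s = 4: P(4, 3) = 9 and P(4, 4) = 16; 12 is not s-gonal.
s = 5: P(5, 3) = 12. ✓
s = 6: P(6, 2) = 6 and P(6, 3) = 15; 12 is not s-gonal.
s = 7: P(7, 2) = 7 and P(7, 3) = 18; 12 is not s-gonal.
s = 11: P(11, 2) = 11 and P(11, 3) = 30; 12 is not s-gonal.
s = 12: P(12, 2) = 12. ✓
Hits: s ∈ {5, 12} → 2.

2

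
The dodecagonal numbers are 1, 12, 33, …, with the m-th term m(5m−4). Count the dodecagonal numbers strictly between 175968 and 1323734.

The n-th dodecagonal number is n(5n−4).
Smallest index with value > 175968: n = 189 (giving 177849).
Largest index with value < 1323734: n = 514 (giving 1318924).
Indices 189 through 514: 326 terms.

326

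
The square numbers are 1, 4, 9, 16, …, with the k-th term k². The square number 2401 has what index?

49

We need n² = 2401, so n = √2401 = 49.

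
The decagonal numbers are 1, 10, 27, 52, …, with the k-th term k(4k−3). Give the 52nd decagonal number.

10660

The 52nd decagonal number is n(4n−3) with n = 52.
52·(4·52 − 3) = 52·205 = 10660.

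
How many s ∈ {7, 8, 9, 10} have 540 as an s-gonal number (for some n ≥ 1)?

2

s = 7: P(7, 15) = 540. ✓
s = 8: P(8, 13) = 481 and P(8, 14) = 560; 540 is not s-gonal.
s = 9: P(9, 12) = 474 and P(9, 13) = 559; 540 is not s-gonal.
s = 10: P(10, 12) = 540. ✓
Hits: s ∈ {7, 10} → 2.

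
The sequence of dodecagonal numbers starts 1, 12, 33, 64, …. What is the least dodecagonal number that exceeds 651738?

653772

Solve n(5n−4) > 651738 for integer n.
The largest n with value ≤ 651738 is 361 (since 650161 ≤ 651738 < 653772), so the first above is n = 362, value 653772.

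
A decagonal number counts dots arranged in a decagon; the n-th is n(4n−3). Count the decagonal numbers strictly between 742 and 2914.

13

The n-th decagonal number is n(4n−3).
Smallest index with value > 742: n = 15 (giving 855).
Largest index with value < 2914: n = 27 (giving 2835).
Indices 15 through 27: 13 terms.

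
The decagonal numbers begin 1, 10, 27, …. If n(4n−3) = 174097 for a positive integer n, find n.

209

Set n(4n−3) = 174097, giving 4n² − 3n − 174097 = 0.
The discriminant is 9 + 16·174097 = 2785561, and √2785561 = 1669.
So n = (3 + 1669) / 8 = 1672/8 = 209.
Check: 209·(4·209 − 3) = 174097. ✓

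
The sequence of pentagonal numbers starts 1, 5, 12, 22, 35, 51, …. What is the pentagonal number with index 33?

The 33rd pentagonal number is n(3n−1)/2 with n = 33.
33·(3·33 − 1)/2 = 33·98/2 = 33·49 = 1617.

1617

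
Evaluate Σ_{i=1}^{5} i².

55

Σ_{i=1}^{5} i² = 5·6·11/6 = 55.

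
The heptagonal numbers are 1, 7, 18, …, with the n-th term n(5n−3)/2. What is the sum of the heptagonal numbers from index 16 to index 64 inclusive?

Σ i(5i−3)/2 = (5Σi² − 3Σi) / 2 over i = 16..64.
Σi = 2080 − 120 = 1960 and Σi² = 89440 − 1240 = 88200.
(5·88200 − 3·1960) / 2 = 435120/2 = 217560.

217560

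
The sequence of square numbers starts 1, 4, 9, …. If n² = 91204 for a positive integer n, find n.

We need n² = 91204, so n = √91204 = 302.

302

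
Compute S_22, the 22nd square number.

484

The 22nd square number is n² with n = 22.
22² = 484.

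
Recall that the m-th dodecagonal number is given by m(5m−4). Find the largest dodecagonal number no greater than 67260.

Solve n(5n−4) ≤ 67260 for integer n.
n = 116 gives 66816 ≤ 67260, while n = 117 gives 67977 > 67260; so the answer is 66816.

66816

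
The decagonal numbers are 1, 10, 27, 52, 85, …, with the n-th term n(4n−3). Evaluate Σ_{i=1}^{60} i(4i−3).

289750

Σ i(4i−3) = 4Σi² − 3Σi over i = 1..60.
Σi = 1830 and Σi² = 73810.
4·73810 − 3·1830 = 289750.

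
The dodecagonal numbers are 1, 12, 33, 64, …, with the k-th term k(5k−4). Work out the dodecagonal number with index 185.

The 185th dodecagonal number is n(5n−4) with n = 185.
185·(5·185 − 4) = 185·921 = 170385.

170385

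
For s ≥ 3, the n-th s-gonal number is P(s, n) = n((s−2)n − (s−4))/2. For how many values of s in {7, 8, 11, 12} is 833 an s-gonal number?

s = 7: P(7, 18) = 783 and P(7, 19) = 874; 833 is not s-gonal.
s = 8: P(8, 17) = 833. ✓
s = 11: P(11, 14) = 833. ✓
s = 12: P(12, 13) = 793 and P(12, 14) = 924; 833 is not s-gonal.
Hits: s ∈ {8, 11} → 2.

2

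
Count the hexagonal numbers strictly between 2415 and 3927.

9

The n-th hexagonal number is n(2n−1).
Smallest index with value > 2415: n = 36 (giving 2556).
Largest index with value < 3927: n = 44 (giving 3828).
Indices 36 through 44: 9 terms.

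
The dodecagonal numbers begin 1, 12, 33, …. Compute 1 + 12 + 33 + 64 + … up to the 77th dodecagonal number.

Σ i(5i−4) = 5Σi² − 4Σi over i = 1..77.
Σi = 3003 and Σi² = 155155.
5·155155 − 4·3003 = 763763.

763763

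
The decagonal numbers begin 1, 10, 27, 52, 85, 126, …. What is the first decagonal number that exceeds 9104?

9457

Solve n(4n−3) > 9104 for integer n.
The largest n with value ≤ 9104 is 48 (since 9072 ≤ 9104 < 9457), so the first above is n = 49, value 9457.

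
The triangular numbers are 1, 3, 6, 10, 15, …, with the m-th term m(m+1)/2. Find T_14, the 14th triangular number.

105

The 14th triangular number is n(n+1)/2 with n = 14.
14·15/2 = 210/2 = 105.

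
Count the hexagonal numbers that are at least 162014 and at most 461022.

196

The n-th hexagonal number is n(2n−1).
Smallest index with value ≥ 162014: n = 285 (giving 162165).
Largest index with value ≤ 461022: n = 480 (giving 460320).
Indices 285 through 480: 196 terms.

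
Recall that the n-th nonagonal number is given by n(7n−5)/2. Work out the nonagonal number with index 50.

8625

The 50th nonagonal number is n(7n−5)/2 with n = 50.
50·(7·50 − 5)/2 = 50·345/2 = 8625.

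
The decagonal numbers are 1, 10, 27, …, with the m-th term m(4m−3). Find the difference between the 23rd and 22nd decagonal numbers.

177

Consecutive decagonal numbers differ by 8n − 7: here 8·23 − 7 = 177.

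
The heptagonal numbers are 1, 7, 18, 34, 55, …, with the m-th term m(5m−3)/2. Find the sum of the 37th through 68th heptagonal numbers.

224800

Σ i(5i−3)/2 = (5Σi² − 3Σi) / 2 over i = 37..68.
Σi = 2346 − 666 = 1680 and Σi² = 107134 − 16206 = 90928.
(5·90928 − 3·1680) / 2 = 449600/2 = 224800.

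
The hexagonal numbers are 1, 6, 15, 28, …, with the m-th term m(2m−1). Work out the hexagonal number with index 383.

The 383rd hexagonal number is n(2n−1) with n = 383.
383·(2·383 − 1) = 383·765 = 292995.

292995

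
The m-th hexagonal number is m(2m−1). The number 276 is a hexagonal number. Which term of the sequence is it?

12

Set n(2n−1) = 276, giving 2n² − n − 276 = 0.
The discriminant is 1 + 8·276 = 2209, and √2209 = 47.
So n = (1 + 47) / 4 = 48/4 = 12.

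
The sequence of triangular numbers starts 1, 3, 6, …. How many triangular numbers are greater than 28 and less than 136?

8

The n-th triangular number is n(n+1)/2.
Smallest index with value > 28: n = 8 (giving 36).
Largest index with value < 136: n = 15 (giving 120).
Indices 8 through 15: 8 terms.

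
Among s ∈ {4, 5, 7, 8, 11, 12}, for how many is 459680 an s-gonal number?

1

s = 4: P(4, 677) = 458329 and P(4, 678) = 459684; 459680 is not s-gonal.
s = 5: P(5, 553) = 458437 and P(5, 554) = 460097; 459680 is not s-gonal.
s = 7: P(7, 429) = 459459 and P(7, 430) = 461605; 459680 is not s-gonal.
s = 8: P(8, 391) = 457861 and P(8, 392) = 460208; 459680 is not s-gonal.
s = 11: P(11, 320) = 459680. ✓
s = 12: P(12, 303) = 457833 and P(12, 304) = 460864; 459680 is not s-gonal.
Hits: s ∈ {11} → 1.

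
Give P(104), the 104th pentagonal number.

104·(3·104 − 1)/2 = 104·311/2 = 16172.

16172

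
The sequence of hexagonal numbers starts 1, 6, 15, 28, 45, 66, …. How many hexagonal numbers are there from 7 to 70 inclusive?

The n-th hexagonal number is n(2n−1).
Smallest index with value ≥ 7: n = 3 (giving 15).
Largest index with value ≤ 70: n = 6 (giving 66).
Indices 3 through 6: 4 terms.

4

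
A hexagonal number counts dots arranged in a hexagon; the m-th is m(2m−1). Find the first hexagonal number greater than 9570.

9730

Solve n(2n−1) > 9570 for integer n.
The largest n with value ≤ 9570 is 69 (since 9453 ≤ 9570 < 9730), so the first above is n = 70, value 9730.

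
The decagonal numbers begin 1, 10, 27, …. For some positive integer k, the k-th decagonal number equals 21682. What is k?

74

Set n(4n−3) = 21682, giving 4n² − 3n − 21682 = 0.
So n = (3 + 589) / 8 = 592/8 = 74.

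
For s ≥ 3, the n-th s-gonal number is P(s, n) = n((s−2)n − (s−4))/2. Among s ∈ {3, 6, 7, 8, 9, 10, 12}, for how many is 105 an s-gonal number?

2

s = 3: P(3, 14) = 105. ✓
s = 6: P(6, 7) = 91 and P(6, 8) = 120; 105 is not s-gonal.
s = 7: P(7, 6) = 81 and P(7, 7) = 112; 105 is not s-gonal.
s = 8: P(8, 6) = 96 and P(8, 7) = 133; 105 is not s-gonal.
s = 9: P(9, 5) = 75 and P(9, 6) = 111; 105 is not s-gonal.
s = 10: P(10, 5) = 85 and P(10, 6) = 126; 105 is not s-gonal.
s = 12: P(12, 5) = 105. ✓
Hits: s ∈ {3, 12} → 2.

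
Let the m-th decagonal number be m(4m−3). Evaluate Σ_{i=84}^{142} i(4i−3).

Σ i(4i−3) = 4Σi² − 3Σi over i = 84..142.
Σi = 10153 − 3486 = 6667 and Σi² = 964535 − 194054 = 770481.
4·770481 − 3·6667 = 3061923.

3061923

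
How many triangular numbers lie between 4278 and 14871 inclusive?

80

The n-th triangular number is n(n+1)/2.
Smallest index with value ≥ 4278: n = 92 (giving 4278).
Largest index with value ≤ 14871: n = 171 (giving 14706).
Indices 92 through 171: 80 terms.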